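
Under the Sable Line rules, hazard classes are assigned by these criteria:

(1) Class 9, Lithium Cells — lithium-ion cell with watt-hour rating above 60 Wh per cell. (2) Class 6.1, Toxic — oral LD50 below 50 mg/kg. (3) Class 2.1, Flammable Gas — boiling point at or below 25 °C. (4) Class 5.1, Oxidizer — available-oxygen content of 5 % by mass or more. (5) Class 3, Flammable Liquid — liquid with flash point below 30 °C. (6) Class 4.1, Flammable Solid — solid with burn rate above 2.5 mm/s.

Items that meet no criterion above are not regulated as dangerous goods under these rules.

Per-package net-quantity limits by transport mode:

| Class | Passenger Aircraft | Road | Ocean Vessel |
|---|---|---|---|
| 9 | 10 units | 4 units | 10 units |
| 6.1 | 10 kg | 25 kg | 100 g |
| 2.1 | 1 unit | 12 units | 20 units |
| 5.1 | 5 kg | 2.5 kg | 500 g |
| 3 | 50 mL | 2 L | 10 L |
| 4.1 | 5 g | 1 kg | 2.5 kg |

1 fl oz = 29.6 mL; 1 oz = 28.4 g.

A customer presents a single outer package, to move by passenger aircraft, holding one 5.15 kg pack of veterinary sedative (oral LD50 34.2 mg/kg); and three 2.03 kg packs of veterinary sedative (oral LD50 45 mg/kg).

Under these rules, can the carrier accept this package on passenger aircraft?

Veterinary sedative: oral LD50 34.2 mg/kg < 50 mg/kg → Class 6.1 (Toxic).
With oral LD50 45 mg/kg (< 50 mg/kg), the veterinary sedative falls in Class 6.1.
Class 6.1 net quantity: 5.15 kg + (three 2.03 kg packs = 6.09 kg) = 11.24 kg.
That exceeds the Class 6.1 passenger aircraft limit of 10 kg.

No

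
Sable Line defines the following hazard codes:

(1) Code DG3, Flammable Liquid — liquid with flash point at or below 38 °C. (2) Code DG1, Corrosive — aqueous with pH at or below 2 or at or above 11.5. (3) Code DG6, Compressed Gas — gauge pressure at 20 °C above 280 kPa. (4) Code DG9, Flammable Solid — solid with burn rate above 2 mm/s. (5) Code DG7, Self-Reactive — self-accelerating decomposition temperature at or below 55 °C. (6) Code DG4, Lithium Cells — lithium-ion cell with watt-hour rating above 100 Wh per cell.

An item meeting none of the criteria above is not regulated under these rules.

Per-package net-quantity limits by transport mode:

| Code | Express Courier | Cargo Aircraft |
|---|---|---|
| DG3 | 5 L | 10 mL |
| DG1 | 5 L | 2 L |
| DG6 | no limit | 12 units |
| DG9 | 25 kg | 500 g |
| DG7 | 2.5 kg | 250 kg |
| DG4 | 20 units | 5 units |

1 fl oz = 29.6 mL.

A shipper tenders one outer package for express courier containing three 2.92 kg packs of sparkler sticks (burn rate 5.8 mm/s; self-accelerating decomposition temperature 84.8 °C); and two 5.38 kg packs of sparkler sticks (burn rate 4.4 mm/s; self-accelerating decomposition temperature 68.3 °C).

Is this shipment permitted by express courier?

Yes

Burn rate 5.8 mm/s meets the Code DG9 criterion (Flammable Solid), so the sparkler sticks are Code DG9.
Sparkler sticks: burn rate 4.4 mm/s > 2 mm/s → Code DG9 (Flammable Solid).
Total Code DG9: (three 2.92 kg packs = 8.76 kg) + (two 5.38 kg packs = 10.76 kg) = 19.52 kg.
19.52 kg is within the express courier limit of 25 kg for Code DG9.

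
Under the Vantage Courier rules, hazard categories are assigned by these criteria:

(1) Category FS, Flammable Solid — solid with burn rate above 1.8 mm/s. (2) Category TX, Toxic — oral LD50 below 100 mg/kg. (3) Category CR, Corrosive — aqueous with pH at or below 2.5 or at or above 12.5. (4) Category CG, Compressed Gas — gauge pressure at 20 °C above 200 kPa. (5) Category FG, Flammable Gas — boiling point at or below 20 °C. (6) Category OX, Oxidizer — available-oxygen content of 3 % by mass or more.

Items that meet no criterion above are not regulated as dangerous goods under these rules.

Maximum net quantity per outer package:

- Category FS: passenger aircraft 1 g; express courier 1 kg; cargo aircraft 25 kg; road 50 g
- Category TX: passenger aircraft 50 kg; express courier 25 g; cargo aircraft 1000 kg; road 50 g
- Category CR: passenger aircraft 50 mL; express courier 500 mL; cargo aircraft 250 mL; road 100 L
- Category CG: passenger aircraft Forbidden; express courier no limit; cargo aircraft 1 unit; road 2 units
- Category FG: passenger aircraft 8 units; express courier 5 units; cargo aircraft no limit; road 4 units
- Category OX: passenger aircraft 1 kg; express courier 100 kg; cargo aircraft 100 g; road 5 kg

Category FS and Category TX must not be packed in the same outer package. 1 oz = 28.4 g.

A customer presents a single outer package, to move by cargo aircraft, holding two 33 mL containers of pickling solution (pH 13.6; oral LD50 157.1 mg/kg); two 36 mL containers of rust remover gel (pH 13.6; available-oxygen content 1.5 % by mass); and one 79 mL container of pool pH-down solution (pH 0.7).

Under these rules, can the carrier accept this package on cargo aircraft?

pH 13.6 meets the Category CR criterion (Corrosive), so the pickling solution is Category CR.
The rust remover gel has pH 13.6, which is ≥ 12.5, so it is Category CR (Corrosive).
The pool pH-down solution has pH 0.7, which is ≤ 2.5, so it is Category CR (Corrosive).
Total Category CR: (two 33 mL containers = 66 mL) + (two 36 mL containers = 72 mL) + 79 mL = 217 mL.
217 mL ≤ 250 mL (cargo aircraft limit, Category CR) — within limit.

Yes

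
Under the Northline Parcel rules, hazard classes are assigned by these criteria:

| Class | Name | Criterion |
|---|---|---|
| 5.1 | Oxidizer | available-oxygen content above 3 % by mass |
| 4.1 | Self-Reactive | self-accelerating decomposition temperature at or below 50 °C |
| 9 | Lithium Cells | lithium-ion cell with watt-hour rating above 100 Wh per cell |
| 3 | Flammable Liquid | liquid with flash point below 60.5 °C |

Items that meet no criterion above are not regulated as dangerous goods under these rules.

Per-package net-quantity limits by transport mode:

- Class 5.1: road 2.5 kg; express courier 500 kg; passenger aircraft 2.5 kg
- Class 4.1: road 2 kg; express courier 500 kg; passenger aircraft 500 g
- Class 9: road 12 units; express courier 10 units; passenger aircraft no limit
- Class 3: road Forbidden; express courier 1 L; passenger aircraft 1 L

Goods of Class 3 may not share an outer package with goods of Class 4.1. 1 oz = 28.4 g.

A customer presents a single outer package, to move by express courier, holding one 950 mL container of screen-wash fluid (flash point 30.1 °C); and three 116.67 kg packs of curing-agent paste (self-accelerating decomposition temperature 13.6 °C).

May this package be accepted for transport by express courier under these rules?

Flash point 30.1 °C meets the Class 3 criterion (Flammable Liquid), so the screen-wash fluid is Class 3.
With self-accelerating decomposition temperature 13.6 °C (≤ 50 °C), the curing-agent paste falls in Class 4.1.
Class 3 quantity: 950 mL.
950 mL ≤ 1 L (express courier limit, Class 3) — within limit.
Class 4.1 quantity: three 116.67 kg packs = 350.01 kg.
350.01 kg ≤ 500 kg (express courier limit, Class 4.1) — within limit.
Class 3 and Class 4.1 may not share an outer package.

No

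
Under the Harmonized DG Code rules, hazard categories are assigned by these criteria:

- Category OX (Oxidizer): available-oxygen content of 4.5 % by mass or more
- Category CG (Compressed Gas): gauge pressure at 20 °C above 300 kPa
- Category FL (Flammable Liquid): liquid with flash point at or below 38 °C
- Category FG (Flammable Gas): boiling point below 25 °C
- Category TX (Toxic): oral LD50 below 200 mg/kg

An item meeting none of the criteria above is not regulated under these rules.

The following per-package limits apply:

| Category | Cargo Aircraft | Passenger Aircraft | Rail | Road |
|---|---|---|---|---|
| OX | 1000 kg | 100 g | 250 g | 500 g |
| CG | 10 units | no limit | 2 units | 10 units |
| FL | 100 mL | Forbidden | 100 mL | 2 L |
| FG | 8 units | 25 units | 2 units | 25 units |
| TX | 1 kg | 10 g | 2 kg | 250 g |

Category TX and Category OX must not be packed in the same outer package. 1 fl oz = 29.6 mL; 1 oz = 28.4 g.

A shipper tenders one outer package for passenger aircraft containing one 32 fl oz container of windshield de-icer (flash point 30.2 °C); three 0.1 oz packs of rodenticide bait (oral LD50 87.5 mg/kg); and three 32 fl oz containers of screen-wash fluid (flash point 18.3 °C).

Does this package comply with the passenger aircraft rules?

No

Windshield de-icer: flash point 30.2 °C ≤ 38 °C → Category FL (Flammable Liquid).
With oral LD50 87.5 mg/kg (< 200 mg/kg), the rodenticide bait falls in Category TX.
Flash point 18.3 °C meets the Category FL criterion (Flammable Liquid), so the screen-wash fluid is Category FL.
Total Category FL: (one 32 fl oz container = 947.2 mL) + (three 32 fl oz containers = 2841.6 mL) = 3788.8 mL.
By passenger aircraft, Category FL is Forbidden regardless of quantity.
Category TX quantity: three 0.1 oz packs = 8.52 g.
That is within the Category TX passenger aircraft limit of 10 g.
The segregation rule (Category TX with Category OX) does not apply to Category FL with Category TX.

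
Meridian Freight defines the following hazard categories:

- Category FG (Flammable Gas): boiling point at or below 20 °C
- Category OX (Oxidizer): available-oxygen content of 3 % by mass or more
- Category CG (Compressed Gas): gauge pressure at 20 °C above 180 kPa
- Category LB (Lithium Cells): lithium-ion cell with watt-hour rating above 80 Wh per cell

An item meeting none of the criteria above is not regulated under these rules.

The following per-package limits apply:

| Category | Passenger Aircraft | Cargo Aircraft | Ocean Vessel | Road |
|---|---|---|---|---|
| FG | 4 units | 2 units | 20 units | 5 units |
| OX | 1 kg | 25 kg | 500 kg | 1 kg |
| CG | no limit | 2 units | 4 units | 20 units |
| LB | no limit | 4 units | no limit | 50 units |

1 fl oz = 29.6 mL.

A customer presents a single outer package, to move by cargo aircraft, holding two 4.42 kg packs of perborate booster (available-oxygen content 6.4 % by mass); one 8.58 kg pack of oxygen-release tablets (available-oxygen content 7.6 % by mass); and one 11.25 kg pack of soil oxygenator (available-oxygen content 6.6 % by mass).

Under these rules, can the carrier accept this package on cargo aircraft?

No

The perborate booster has available-oxygen content 6.4 % by mass, which is ≥ 3 % by mass, so it is Category OX (Oxidizer).
Available-oxygen content 7.6 % by mass meets the Category OX criterion (Oxidizer), so the oxygen-release tablets are Category OX.
Available-oxygen content 6.6 % by mass meets the Category OX criterion (Oxidizer), so the soil oxygenator is Category OX.
Total Category OX: (two 4.42 kg packs = 8.84 kg) + 8.58 kg + 11.25 kg = 28.67 kg.
That exceeds the Category OX cargo aircraft limit of 25 kg.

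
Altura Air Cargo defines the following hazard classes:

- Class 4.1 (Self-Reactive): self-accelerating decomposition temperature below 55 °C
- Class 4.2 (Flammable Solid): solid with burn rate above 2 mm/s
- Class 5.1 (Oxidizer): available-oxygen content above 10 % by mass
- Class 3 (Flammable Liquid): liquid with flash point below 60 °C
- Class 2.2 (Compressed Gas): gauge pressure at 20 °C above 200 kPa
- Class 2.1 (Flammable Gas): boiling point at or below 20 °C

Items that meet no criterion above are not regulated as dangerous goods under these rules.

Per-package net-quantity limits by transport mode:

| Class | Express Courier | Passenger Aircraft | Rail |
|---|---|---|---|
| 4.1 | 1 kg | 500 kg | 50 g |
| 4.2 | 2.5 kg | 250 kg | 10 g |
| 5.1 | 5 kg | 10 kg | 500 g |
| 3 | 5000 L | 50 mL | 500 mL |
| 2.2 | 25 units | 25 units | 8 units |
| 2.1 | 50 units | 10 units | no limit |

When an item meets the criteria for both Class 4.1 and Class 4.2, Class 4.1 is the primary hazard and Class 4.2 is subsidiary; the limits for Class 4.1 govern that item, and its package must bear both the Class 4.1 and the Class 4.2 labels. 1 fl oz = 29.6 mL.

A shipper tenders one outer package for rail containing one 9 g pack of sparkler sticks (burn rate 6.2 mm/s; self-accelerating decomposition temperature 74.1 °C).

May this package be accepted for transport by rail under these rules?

Yes

With burn rate 6.2 mm/s (> 2 mm/s), the sparkler sticks fall in Class 4.2.
Class 4.2 quantity: 9 g.
That is within the Class 4.2 rail limit of 10 g.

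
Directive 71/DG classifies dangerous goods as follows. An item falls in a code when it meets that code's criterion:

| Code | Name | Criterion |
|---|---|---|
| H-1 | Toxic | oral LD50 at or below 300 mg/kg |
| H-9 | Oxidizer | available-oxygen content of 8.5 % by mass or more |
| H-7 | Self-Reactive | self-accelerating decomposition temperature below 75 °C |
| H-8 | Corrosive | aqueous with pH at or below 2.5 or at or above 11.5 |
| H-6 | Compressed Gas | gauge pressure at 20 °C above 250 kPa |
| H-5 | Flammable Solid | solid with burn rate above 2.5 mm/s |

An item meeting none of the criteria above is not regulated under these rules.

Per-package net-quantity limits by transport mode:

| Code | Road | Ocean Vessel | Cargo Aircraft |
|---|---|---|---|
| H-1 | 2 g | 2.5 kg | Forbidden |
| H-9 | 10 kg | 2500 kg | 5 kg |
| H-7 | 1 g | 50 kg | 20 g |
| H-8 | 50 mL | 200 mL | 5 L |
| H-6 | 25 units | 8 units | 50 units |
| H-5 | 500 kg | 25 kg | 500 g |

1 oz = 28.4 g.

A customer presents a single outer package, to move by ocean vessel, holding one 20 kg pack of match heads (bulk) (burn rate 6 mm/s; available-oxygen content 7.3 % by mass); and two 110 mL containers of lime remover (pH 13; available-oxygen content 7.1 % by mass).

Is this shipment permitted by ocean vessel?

No

Burn rate 6 mm/s meets the Code H-5 criterion (Flammable Solid), so the match heads (bulk) are Code H-5.
Lime remover: pH 13 ≥ 11.5 → Code H-8 (Corrosive).
Code H-5 quantity: 20 kg.
20 kg is within the ocean vessel limit of 25 kg for Code H-5.
Code H-8 quantity: two 110 mL containers = 220 mL.
That exceeds the Code H-8 ocean vessel limit of 200 mL.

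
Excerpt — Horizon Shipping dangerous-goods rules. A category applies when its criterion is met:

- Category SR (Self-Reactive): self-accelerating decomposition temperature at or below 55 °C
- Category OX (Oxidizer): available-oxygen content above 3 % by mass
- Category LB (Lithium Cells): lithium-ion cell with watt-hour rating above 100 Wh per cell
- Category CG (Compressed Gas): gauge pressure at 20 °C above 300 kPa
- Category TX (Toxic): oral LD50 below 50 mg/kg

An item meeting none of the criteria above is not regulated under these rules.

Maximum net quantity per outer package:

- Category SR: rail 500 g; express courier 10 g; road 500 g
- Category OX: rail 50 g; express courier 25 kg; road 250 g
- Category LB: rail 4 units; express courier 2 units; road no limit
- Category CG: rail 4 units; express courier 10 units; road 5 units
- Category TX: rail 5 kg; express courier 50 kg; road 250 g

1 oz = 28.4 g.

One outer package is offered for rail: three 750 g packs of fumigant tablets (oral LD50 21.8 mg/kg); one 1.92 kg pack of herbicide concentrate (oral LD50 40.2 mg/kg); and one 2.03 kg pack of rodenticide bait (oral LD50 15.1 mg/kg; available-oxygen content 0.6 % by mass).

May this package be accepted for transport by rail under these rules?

Oral LD50 21.8 mg/kg meets the Category TX criterion (Toxic), so the fumigant tablets are Category TX.
Oral LD50 40.2 mg/kg meets the Category TX criterion (Toxic), so the herbicide concentrate is Category TX.
With oral LD50 15.1 mg/kg (< 50 mg/kg), the rodenticide bait falls in Category TX.
Category TX net quantity: (three 750 g packs = 2.25 kg) + 1.92 kg + 2.03 kg = 6.2 kg.
6.2 kg exceeds the rail limit of 5 kg for Category TX.

No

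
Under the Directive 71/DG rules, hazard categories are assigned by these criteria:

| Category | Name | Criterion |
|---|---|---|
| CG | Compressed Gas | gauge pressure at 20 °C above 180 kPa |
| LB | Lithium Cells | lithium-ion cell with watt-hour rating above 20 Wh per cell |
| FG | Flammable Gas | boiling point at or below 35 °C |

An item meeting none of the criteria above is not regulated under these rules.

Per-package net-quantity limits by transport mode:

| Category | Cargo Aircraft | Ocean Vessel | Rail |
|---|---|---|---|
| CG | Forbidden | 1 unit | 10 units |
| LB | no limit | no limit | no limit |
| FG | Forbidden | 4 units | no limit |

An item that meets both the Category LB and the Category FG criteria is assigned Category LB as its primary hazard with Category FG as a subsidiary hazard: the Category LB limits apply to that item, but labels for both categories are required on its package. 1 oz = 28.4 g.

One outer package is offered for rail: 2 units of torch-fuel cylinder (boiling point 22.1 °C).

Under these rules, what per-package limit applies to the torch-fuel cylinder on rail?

no limit

The torch-fuel cylinder has boiling point 22.1 °C, which is ≤ 35 °C, so it is Category FG (Flammable Gas).
The rail limit for Category FG is no limit.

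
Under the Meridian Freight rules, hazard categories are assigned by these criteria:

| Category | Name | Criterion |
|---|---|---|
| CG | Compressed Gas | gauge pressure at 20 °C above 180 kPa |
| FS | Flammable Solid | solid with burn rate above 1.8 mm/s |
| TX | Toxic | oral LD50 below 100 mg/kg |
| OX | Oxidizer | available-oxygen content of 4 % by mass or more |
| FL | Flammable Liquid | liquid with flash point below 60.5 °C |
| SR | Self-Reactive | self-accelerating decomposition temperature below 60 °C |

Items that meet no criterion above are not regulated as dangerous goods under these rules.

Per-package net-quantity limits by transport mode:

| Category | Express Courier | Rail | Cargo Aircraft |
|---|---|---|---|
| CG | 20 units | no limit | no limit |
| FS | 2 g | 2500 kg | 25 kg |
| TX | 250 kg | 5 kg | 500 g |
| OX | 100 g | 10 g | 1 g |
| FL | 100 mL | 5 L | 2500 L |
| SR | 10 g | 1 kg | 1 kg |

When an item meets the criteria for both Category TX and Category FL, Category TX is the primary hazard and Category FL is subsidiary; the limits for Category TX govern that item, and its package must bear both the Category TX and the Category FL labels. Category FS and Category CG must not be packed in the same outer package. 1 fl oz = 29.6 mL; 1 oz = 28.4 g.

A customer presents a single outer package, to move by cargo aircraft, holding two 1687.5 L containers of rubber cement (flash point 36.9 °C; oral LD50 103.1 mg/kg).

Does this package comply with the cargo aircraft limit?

The rubber cement has flash point 36.9 °C, which is < 60.5 °C, so it is Category FL (Flammable Liquid).
Category FL quantity: two 1687.5 L containers = 3375 L.
3375 L exceeds the cargo aircraft limit of 2500 L for Category FL.

No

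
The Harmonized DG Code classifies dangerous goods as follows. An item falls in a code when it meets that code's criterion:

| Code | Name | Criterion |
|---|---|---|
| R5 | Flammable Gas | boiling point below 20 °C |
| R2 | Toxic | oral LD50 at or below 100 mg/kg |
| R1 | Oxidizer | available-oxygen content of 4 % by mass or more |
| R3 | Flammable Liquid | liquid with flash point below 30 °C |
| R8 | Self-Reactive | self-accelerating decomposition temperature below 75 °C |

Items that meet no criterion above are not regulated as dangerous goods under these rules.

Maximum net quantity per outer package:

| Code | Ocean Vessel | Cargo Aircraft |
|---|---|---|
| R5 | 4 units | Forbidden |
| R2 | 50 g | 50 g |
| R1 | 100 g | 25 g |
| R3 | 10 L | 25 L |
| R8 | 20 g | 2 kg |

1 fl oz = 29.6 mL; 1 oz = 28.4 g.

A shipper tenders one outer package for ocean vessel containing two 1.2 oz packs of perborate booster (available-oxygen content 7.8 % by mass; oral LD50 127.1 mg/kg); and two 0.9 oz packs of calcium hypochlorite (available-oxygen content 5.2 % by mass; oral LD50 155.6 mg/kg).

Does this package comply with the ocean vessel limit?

No

Perborate booster: available-oxygen content 7.8 % by mass ≥ 4 % by mass → Code R1 (Oxidizer).
Available-oxygen content 5.2 % by mass meets the Code R1 criterion (Oxidizer), so the calcium hypochlorite is Code R1.
Code R1 net quantity: (two 1.2 oz packs = 68.16 g) + (two 0.9 oz packs = 51.12 g) = 119.28 g.
119.28 g exceeds the ocean vessel limit of 100 g for Code R1.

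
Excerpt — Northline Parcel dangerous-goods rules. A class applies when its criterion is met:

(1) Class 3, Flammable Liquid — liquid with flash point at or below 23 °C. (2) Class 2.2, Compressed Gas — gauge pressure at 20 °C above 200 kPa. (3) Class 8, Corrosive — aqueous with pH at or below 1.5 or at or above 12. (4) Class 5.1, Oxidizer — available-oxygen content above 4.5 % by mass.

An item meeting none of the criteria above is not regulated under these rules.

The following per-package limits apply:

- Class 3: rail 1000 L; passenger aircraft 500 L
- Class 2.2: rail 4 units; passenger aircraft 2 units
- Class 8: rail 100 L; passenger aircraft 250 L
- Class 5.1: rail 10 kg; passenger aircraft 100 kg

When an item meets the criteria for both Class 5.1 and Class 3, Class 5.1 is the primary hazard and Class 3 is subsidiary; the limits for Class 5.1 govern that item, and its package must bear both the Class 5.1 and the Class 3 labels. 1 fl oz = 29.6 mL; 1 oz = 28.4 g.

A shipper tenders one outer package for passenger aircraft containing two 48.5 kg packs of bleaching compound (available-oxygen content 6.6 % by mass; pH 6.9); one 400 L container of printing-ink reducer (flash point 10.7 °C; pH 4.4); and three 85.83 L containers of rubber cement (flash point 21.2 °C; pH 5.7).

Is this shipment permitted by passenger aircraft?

With available-oxygen content 6.6 % by mass (> 4.5 % by mass), the bleaching compound falls in Class 5.1.
Printing-ink reducer: flash point 10.7 °C ≤ 23 °C → Class 3 (Flammable Liquid).
Flash point 21.2 °C meets the Class 3 criterion (Flammable Liquid), so the rubber cement is Class 3.
Total Class 3: 400 L + (three 85.83 L containers = 257.49 L) = 657.49 L.
657.49 L > 500 L (passenger aircraft limit, Class 3) — over the limit.
Class 5.1 quantity: two 48.5 kg packs = 97 kg.
97 kg ≤ 100 kg (passenger aircraft limit, Class 5.1) — within limit.

No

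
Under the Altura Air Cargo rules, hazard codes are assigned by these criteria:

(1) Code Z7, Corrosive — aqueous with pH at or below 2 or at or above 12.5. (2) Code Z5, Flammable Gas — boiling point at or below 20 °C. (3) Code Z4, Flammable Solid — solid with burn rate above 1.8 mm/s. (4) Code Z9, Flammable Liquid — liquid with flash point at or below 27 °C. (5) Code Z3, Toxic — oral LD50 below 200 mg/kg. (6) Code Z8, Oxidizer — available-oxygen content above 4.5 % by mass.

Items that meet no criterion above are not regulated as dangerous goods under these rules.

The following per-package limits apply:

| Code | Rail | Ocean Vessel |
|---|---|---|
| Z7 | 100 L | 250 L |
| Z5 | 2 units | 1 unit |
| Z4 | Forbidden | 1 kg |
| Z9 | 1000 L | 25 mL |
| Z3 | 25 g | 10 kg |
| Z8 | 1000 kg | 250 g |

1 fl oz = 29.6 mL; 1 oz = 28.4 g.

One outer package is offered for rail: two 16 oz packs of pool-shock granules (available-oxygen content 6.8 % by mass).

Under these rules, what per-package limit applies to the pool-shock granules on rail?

The pool-shock granules have available-oxygen content 6.8 % by mass, which is > 4.5 % by mass, so they are Code Z8 (Oxidizer).
The rail limit for Code Z8 is 1000 kg.

1000 kg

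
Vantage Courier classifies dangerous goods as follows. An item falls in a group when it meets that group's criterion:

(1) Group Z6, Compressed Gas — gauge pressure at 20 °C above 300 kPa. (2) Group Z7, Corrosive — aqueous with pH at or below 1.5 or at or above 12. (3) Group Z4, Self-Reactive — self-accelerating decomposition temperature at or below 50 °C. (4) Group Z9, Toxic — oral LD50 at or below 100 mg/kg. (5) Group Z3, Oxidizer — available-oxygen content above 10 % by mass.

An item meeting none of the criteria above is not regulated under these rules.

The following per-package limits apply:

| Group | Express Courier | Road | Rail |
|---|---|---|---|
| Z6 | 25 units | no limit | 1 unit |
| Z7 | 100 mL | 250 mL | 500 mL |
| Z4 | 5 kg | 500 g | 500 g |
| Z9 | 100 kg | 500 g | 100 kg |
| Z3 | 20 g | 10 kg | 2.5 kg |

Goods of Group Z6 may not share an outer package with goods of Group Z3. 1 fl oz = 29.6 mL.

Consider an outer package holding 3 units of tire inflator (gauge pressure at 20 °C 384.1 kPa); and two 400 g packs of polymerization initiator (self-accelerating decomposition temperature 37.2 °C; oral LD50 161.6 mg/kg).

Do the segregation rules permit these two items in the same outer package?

With gauge pressure at 20 °C 384.1 kPa (> 300 kPa), the tire inflator falls in Group Z6.
Self-accelerating decomposition temperature 37.2 °C meets the Group Z4 criterion (Self-Reactive), so the polymerization initiator is Group Z4.
No segregation rule bars Group Z6 with Group Z4.

Yes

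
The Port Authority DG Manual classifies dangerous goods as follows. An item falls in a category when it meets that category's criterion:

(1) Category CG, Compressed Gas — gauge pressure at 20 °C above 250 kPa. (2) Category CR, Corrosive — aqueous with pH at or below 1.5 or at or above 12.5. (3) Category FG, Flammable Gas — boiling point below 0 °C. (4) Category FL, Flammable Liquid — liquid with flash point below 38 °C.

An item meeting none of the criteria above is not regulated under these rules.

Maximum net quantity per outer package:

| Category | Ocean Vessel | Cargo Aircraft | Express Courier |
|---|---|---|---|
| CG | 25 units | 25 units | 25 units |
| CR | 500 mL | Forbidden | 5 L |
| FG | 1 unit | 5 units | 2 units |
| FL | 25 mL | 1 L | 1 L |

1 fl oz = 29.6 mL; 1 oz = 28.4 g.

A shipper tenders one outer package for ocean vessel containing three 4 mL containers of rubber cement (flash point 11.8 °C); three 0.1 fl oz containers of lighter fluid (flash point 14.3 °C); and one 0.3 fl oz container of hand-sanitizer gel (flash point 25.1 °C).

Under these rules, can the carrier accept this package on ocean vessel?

Rubber cement: flash point 11.8 °C < 38 °C → Category FL (Flammable Liquid).
Lighter fluid: flash point 14.3 °C < 38 °C → Category FL (Flammable Liquid).
Hand-sanitizer gel: flash point 25.1 °C < 38 °C → Category FL (Flammable Liquid).
Total Category FL: (three 4 mL containers = 12 mL) + (three 0.1 fl oz containers = 8.88 mL) + (one 0.3 fl oz container = 8.88 mL) = 29.76 mL.
29.76 mL exceeds the ocean vessel limit of 25 mL for Category FL.

No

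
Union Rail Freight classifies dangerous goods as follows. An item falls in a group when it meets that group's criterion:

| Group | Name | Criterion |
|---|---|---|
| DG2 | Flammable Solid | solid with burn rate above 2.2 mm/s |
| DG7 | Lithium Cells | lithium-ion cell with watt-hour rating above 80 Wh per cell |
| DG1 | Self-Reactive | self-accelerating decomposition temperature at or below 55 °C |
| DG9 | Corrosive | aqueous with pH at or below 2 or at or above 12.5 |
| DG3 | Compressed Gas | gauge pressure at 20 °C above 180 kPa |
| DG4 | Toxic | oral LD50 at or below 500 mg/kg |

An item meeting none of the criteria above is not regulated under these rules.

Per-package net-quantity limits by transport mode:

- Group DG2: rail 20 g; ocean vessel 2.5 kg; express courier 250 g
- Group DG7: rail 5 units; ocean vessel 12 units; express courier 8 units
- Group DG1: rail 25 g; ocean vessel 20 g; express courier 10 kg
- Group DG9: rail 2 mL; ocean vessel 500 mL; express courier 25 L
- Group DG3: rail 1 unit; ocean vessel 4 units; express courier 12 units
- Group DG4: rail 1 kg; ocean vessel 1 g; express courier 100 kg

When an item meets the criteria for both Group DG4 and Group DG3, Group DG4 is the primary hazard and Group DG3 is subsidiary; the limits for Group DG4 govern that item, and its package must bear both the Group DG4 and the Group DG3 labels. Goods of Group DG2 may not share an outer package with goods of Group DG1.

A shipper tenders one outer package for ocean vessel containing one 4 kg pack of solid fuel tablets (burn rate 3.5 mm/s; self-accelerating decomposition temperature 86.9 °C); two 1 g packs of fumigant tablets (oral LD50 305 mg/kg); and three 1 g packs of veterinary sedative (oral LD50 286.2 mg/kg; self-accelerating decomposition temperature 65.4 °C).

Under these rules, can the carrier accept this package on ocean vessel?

No

Burn rate 3.5 mm/s meets the Group DG2 criterion (Flammable Solid), so the solid fuel tablets are Group DG2.
With oral LD50 305 mg/kg (≤ 500 mg/kg), the fumigant tablets fall in Group DG4.
With oral LD50 286.2 mg/kg (≤ 500 mg/kg), the veterinary sedative falls in Group DG4.
Group DG4 net quantity: (two 1 g packs = 2 g) + (three 1 g packs = 3 g) = 5 g.
5 g > 1 g (ocean vessel limit, Group DG4) — over the limit.
Group DG2 quantity: 4 kg.
That exceeds the Group DG2 ocean vessel limit of 2.5 kg.
The segregation rule (Group DG2 with Group DG1) does not apply to Group DG4 with Group DG2.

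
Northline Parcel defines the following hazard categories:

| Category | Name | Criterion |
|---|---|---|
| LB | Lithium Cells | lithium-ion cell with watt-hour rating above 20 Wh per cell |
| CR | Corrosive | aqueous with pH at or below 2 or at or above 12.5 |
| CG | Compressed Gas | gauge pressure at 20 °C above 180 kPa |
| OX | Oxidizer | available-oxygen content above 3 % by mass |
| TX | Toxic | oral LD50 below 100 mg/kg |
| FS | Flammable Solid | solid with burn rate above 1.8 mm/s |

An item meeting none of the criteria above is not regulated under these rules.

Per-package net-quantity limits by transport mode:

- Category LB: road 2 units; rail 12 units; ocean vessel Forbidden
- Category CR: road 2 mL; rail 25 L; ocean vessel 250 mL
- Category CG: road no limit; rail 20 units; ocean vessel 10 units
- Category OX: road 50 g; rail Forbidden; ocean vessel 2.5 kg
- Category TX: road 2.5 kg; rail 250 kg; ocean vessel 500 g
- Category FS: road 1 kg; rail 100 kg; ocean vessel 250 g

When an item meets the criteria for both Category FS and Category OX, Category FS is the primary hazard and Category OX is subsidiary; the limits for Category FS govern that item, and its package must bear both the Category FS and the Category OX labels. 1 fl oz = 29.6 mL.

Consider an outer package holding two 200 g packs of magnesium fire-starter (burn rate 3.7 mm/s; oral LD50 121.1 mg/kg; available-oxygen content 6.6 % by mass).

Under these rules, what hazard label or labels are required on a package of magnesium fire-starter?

Category FS and OX

Burn rate 3.7 mm/s meets the Category FS criterion (Flammable Solid), so the magnesium fire-starter is Category FS.
With available-oxygen content 6.6 % by mass (> 3 % by mass), the magnesium fire-starter falls in Category OX.
By the precedence rule Category FS is primary and Category OX is subsidiary, and that rule requires both labels on the package.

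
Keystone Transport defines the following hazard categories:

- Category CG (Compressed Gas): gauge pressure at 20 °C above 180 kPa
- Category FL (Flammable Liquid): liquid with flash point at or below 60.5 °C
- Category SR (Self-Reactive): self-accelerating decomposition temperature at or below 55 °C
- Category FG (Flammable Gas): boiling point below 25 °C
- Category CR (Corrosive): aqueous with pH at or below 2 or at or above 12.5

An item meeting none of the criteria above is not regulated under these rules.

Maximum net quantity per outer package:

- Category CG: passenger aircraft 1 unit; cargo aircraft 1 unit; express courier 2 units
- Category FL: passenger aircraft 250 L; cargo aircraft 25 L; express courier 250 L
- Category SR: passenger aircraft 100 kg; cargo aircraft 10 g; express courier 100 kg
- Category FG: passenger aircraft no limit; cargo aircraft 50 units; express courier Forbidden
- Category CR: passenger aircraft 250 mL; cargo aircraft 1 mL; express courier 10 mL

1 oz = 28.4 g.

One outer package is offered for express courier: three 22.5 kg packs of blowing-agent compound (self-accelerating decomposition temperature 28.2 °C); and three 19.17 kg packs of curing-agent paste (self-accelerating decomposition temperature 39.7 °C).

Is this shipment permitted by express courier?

With self-accelerating decomposition temperature 28.2 °C (≤ 55 °C), the blowing-agent compound falls in Category SR.
The curing-agent paste has self-accelerating decomposition temperature 39.7 °C, which is ≤ 55 °C, so it is Category SR (Self-Reactive).
Category SR net quantity: (three 22.5 kg packs = 67.5 kg) + (three 19.17 kg packs = 57.51 kg) = 125.01 kg.
125.01 kg exceeds the express courier limit of 100 kg for Category SR.

No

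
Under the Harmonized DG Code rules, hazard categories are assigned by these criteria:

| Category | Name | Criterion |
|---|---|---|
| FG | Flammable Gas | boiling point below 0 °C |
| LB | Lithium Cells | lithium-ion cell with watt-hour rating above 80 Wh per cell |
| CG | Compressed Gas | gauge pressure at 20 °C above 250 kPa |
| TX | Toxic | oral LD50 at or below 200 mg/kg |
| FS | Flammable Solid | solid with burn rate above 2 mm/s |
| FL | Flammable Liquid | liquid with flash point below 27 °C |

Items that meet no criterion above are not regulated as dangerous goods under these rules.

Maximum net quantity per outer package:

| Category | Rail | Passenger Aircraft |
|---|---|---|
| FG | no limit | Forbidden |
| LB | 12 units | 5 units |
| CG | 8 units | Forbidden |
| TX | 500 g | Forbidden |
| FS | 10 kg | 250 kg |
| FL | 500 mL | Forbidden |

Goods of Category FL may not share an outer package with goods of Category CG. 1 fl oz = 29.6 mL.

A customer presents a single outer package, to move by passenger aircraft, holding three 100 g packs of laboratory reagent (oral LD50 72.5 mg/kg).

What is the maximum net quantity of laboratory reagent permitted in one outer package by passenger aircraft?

Forbidden

With oral LD50 72.5 mg/kg (≤ 200 mg/kg), the laboratory reagent falls in Category TX.
The passenger aircraft limit for Category TX is Forbidden.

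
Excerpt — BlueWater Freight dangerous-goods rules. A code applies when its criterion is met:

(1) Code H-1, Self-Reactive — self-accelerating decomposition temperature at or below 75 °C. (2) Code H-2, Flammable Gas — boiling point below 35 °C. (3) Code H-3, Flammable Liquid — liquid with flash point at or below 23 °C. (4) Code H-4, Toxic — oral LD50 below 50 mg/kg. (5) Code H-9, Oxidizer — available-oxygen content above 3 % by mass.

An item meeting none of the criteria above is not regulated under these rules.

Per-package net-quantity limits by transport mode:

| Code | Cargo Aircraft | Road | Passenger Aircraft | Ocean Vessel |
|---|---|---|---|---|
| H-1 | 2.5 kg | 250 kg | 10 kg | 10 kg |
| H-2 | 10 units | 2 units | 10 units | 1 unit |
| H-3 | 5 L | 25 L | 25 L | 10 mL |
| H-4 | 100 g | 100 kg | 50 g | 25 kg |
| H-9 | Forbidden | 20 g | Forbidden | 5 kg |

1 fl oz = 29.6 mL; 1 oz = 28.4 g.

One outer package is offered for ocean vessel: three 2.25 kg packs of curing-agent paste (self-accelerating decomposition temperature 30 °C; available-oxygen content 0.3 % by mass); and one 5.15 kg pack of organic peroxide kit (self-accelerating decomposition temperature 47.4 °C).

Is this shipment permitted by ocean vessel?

No

Curing-agent paste: self-accelerating decomposition temperature 30 °C ≤ 75 °C → Code H-1 (Self-Reactive).
Organic peroxide kit: self-accelerating decomposition temperature 47.4 °C ≤ 75 °C → Code H-1 (Self-Reactive).
Code H-1 net quantity: (three 2.25 kg packs = 6.75 kg) + 5.15 kg = 11.9 kg.
11.9 kg > 10 kg (ocean vessel limit, Code H-1) — over the limit.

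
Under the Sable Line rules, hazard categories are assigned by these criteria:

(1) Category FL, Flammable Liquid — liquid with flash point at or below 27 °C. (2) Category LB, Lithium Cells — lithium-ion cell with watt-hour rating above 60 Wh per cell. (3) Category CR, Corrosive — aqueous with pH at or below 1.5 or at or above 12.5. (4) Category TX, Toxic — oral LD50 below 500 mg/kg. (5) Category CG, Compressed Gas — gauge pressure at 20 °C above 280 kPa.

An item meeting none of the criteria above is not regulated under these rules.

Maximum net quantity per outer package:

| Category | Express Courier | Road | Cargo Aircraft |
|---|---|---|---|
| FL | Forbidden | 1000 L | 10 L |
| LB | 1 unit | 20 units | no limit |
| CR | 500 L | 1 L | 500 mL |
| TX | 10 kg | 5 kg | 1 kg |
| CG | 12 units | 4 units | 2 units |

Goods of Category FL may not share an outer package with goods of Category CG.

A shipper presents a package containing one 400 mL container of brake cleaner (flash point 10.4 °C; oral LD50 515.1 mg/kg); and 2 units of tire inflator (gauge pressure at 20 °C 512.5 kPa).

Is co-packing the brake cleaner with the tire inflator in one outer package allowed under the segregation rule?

Flash point 10.4 °C meets the Category FL criterion (Flammable Liquid), so the brake cleaner is Category FL.
The tire inflator has gauge pressure at 20 °C 512.5 kPa, which is > 280 kPa, so it is Category CG (Compressed Gas).
Category FL and Category CG may not share an outer package.

No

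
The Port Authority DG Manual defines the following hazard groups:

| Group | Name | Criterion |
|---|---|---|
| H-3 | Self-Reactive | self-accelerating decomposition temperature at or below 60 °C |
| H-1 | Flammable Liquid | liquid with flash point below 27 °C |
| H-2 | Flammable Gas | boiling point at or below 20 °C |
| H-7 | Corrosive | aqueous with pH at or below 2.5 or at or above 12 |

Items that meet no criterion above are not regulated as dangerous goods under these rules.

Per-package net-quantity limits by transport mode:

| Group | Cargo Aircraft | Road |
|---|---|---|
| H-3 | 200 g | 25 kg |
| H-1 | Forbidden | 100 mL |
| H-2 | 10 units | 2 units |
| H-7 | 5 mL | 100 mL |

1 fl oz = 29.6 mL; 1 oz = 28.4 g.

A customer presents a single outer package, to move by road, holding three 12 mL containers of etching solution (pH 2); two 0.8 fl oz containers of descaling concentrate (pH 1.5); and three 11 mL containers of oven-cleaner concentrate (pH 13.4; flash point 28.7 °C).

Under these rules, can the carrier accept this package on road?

pH 2 meets the Group H-7 criterion (Corrosive), so the etching solution is Group H-7.
pH 1.5 meets the Group H-7 criterion (Corrosive), so the descaling concentrate is Group H-7.
Oven-cleaner concentrate: pH 13.4 ≥ 12 → Group H-7 (Corrosive).
Group H-7 net quantity: (three 12 mL containers = 36 mL) + (two 0.8 fl oz containers = 47.36 mL) + (three 11 mL containers = 33 mL) = 116.36 mL.
That exceeds the Group H-7 road limit of 100 mL.

No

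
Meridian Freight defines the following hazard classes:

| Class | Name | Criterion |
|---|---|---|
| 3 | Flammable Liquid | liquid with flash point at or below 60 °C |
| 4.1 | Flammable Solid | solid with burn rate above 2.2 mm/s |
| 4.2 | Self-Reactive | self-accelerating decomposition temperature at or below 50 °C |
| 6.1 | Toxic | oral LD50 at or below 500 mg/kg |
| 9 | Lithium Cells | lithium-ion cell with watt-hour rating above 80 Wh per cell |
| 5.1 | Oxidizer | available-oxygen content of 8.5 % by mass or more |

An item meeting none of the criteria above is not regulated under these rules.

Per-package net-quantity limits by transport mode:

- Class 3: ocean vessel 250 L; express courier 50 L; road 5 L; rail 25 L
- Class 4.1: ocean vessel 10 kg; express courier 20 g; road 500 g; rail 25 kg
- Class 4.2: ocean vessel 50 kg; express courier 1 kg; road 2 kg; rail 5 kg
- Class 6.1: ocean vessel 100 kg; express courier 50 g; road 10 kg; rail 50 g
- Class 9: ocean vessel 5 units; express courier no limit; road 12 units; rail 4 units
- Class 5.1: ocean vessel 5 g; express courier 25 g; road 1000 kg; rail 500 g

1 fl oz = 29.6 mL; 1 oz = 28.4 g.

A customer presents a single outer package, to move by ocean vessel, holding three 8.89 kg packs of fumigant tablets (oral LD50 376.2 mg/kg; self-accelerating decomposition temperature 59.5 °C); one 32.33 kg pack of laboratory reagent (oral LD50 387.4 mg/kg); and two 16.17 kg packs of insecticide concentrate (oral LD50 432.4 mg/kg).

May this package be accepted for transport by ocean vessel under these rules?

Oral LD50 376.2 mg/kg meets the Class 6.1 criterion (Toxic), so the fumigant tablets are Class 6.1.
Laboratory reagent: oral LD50 387.4 mg/kg ≤ 500 mg/kg → Class 6.1 (Toxic).
With oral LD50 432.4 mg/kg (≤ 500 mg/kg), the insecticide concentrate falls in Class 6.1.
Class 6.1 net quantity: (three 8.89 kg packs = 26.67 kg) + 32.33 kg + (two 16.17 kg packs = 32.34 kg) = 91.34 kg.
91.34 kg is within the ocean vessel limit of 100 kg for Class 6.1.

Yes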